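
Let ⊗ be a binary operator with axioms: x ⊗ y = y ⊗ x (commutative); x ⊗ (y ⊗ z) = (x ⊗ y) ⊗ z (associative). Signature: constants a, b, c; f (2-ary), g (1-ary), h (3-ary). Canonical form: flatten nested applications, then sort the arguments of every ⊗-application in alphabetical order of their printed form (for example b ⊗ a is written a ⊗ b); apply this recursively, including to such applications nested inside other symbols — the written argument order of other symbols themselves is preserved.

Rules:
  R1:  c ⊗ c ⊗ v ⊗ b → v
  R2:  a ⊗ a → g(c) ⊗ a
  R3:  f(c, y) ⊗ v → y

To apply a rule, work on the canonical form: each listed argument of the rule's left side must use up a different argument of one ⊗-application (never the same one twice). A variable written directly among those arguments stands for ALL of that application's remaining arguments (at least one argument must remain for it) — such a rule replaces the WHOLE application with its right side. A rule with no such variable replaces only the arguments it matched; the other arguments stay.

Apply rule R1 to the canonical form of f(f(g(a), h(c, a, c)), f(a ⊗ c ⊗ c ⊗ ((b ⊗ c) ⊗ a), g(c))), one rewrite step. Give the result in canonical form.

Canonical form:  f(f(g(a), h(c, a, c)), f(a ⊗ a ⊗ b ⊗ c ⊗ c ⊗ c, g(c)))
R1 matches:  uses b, c, c;  v := a ⊗ a ⊗ c
The extension variable absorbs all remaining arguments, so the whole application is rewritten.
Result:  f(f(g(a), h(c, a, c)), f(a ⊗ a ⊗ c, g(c)))

Answer: f(f(g(a), h(c, a, c)), f(a ⊗ a ⊗ c, g(c)))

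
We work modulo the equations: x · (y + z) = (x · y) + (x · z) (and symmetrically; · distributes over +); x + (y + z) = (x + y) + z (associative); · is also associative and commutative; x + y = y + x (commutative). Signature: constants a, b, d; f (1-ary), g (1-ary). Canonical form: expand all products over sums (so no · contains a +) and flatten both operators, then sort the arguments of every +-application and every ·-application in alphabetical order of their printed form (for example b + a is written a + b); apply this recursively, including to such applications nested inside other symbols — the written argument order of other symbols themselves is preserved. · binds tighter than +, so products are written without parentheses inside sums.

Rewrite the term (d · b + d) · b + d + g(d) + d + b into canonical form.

Expand products over sums:  b · b · d + b · d + d + g(d) + d + b
Sort arguments:  b + b · b · d + b · d + d + d + g(d)

Answer: b + b · b · d + b · d + d + d + g(d)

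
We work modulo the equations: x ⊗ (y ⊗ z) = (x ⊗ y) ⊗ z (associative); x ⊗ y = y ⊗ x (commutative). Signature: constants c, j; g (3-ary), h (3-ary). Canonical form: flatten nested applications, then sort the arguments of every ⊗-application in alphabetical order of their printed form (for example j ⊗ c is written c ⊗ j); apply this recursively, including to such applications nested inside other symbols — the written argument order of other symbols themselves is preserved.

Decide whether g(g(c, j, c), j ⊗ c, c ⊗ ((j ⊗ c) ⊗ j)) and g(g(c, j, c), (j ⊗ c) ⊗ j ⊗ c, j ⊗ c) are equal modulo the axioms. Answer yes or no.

Left:  g(g(c, j, c), j ⊗ c, c ⊗ ((j ⊗ c) ⊗ j))
  Focus inside:  c ⊗ ((j ⊗ c) ⊗ j)
  Flatten:  c ⊗ j ⊗ c ⊗ j
  Sort:  c ⊗ c ⊗ j ⊗ j
  Put back:  g(g(c, j, c), c ⊗ j, c ⊗ c ⊗ j ⊗ j)
Right:  g(g(c, j, c), (j ⊗ c) ⊗ j ⊗ c, j ⊗ c)
  Work inside:  (j ⊗ c) ⊗ j ⊗ c
  Un-nest:  j ⊗ c ⊗ j ⊗ c
  Sort:  c ⊗ c ⊗ j ⊗ j
  Reassemble:  g(g(c, j, c), c ⊗ c ⊗ j ⊗ j, c ⊗ j)

Answer: no — g(g(c, j, c), c ⊗ j, c ⊗ c ⊗ j ⊗ j) vs g(g(c, j, c), c ⊗ c ⊗ j ⊗ j, c ⊗ j)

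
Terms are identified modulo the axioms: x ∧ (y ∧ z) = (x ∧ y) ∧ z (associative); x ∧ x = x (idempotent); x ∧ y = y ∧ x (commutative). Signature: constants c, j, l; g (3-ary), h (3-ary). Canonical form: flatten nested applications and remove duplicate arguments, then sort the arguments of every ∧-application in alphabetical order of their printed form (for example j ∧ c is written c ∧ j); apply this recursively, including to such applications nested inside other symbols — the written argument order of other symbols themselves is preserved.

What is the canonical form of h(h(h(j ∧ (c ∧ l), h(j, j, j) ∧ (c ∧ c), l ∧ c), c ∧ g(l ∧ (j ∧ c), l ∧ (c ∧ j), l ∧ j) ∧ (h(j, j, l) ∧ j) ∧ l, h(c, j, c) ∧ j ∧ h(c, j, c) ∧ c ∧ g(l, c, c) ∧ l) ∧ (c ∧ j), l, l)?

Answer: h(c ∧ h(h(c ∧ j ∧ l, c ∧ h(j, j, j), c ∧ l), c ∧ g(c ∧ j ∧ l, c ∧ j ∧ l, j ∧ l) ∧ h(j, j, l) ∧ j ∧ l, c ∧ g(l, c, c) ∧ h(c, j, c) ∧ j ∧ l) ∧ j, l, l)

Derivation:
Work inside:  h(h(j ∧ (c ∧ l), h(j, j, j) ∧ (c ∧ c), l ∧ c), c ∧ g(l ∧ (j ∧ c), l ∧ (c ∧ j), l ∧ j) ∧ (h(j, j, l) ∧ j) ∧ l, h(c, j, c) ∧ j ∧ h(c, j, c) ∧ c ∧ g(l, c, c) ∧ l) ∧ (c ∧ j)
Flatten:  h(h(j ∧ (c ∧ l), h(j, j, j) ∧ (c ∧ c), l ∧ c), c ∧ g(l ∧ (j ∧ c), l ∧ (c ∧ j), l ∧ j) ∧ (h(j, j, l) ∧ j) ∧ l, h(c, j, c) ∧ j ∧ h(c, j, c) ∧ c ∧ g(l, c, c) ∧ l) ∧ c ∧ j
Canonicalize subterm:  h(h(j ∧ (c ∧ l), h(j, j, j) ∧ (c ∧ c), l ∧ c), c ∧ g(l ∧ (j ∧ c), l ∧ (c ∧ j), l ∧ j) ∧ (h(j, j, l) ∧ j) ∧ l, h(c, j, c) ∧ j ∧ h(c, j, c) ∧ c ∧ g(l, c, c) ∧ l)  →  h(h(c ∧ j ∧ l, c ∧ h(j, j, j), c ∧ l), c ∧ g(c ∧ j ∧ l, c ∧ j ∧ l, j ∧ l) ∧ h(j, j, l) ∧ j ∧ l, c ∧ g(l, c, c) ∧ h(c, j, c) ∧ j ∧ l)
Sort arguments:  c ∧ h(h(c ∧ j ∧ l, c ∧ h(j, j, j), c ∧ l), c ∧ g(c ∧ j ∧ l, c ∧ j ∧ l, j ∧ l) ∧ h(j, j, l) ∧ j ∧ l, c ∧ g(l, c, c) ∧ h(c, j, c) ∧ j ∧ l) ∧ j
Rebuild:  h(c ∧ h(h(c ∧ j ∧ l, c ∧ h(j, j, j), c ∧ l), c ∧ g(c ∧ j ∧ l, c ∧ j ∧ l, j ∧ l) ∧ h(j, j, l) ∧ j ∧ l, c ∧ g(l, c, c) ∧ h(c, j, c) ∧ j ∧ l) ∧ j, l, l)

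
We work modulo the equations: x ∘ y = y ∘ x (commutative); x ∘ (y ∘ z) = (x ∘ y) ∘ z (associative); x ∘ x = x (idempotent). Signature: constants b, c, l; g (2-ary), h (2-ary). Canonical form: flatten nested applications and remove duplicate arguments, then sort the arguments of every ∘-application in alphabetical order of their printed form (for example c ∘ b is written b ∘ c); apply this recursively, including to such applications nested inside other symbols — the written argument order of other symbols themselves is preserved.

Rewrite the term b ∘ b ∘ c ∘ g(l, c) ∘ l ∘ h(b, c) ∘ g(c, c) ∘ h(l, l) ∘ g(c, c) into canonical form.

Idempotence:  drop duplicate b, g(c, c)
Sort arguments:  b ∘ c ∘ g(c, c) ∘ g(l, c) ∘ h(b, c) ∘ h(l, l) ∘ l

Answer: b ∘ c ∘ g(c, c) ∘ g(l, c) ∘ h(b, c) ∘ h(l, l) ∘ l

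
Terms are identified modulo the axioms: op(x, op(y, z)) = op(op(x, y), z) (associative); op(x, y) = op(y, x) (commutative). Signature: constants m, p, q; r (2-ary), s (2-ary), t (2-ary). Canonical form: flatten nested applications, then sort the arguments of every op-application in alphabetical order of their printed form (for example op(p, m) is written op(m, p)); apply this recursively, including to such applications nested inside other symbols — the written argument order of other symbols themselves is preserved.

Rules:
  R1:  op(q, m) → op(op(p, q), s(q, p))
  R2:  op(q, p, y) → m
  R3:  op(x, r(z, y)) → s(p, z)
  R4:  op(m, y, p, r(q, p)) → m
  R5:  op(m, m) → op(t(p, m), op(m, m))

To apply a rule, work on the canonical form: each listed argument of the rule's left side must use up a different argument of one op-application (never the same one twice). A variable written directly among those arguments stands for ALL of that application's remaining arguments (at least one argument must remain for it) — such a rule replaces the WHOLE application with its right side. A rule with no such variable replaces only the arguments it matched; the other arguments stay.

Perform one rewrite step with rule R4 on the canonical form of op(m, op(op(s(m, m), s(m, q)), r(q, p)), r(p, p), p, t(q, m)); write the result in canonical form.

Canonical form:  op(m, p, r(p, p), r(q, p), s(m, m), s(m, q), t(q, m))
Match R4:  consume m, p, r(q, p);  y := op(r(p, p), s(m, m), s(m, q), t(q, m))
The variable takes the whole remainder — replace the entire application.
Giving:  m

Answer: m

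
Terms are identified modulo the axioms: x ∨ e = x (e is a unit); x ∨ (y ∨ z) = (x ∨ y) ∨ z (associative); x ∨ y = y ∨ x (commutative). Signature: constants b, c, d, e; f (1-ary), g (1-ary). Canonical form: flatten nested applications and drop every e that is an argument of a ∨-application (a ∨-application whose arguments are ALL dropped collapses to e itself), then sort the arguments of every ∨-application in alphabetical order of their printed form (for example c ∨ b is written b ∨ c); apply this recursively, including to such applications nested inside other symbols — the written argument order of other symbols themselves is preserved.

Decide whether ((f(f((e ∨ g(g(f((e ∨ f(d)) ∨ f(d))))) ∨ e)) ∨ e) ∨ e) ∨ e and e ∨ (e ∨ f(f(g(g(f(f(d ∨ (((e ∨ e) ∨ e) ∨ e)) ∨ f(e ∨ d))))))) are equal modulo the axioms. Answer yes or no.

Left:  ((f(f((e ∨ g(g(f((e ∨ f(d)) ∨ f(d))))) ∨ e)) ∨ e) ∨ e) ∨ e
  Merge nested applications:  f(f((e ∨ g(g(f((e ∨ f(d)) ∨ f(d))))) ∨ e)) ∨ e ∨ e ∨ e
  Canonicalize subterm:  f(f((e ∨ g(g(f((e ∨ f(d)) ∨ f(d))))) ∨ e))  →  f(f(g(g(f(f(d) ∨ f(d))))))
  Unit:  drop e (×3)
  Sort arguments:  f(f(g(g(f(f(d) ∨ f(d))))))
Right:  e ∨ (e ∨ f(f(g(g(f(f(d ∨ (((e ∨ e) ∨ e) ∨ e)) ∨ f(e ∨ d)))))))
  Flatten:  e ∨ e ∨ f(f(g(g(f(f(d ∨ (((e ∨ e) ∨ e) ∨ e)) ∨ f(e ∨ d))))))
  Inside:  f(f(g(g(f(f(d ∨ (((e ∨ e) ∨ e) ∨ e)) ∨ f(e ∨ d))))))  →  f(f(g(g(f(f(d) ∨ f(d))))))
  Drop the unit:  drop e (×2)
  Sort:  f(f(g(g(f(f(d) ∨ f(d))))))

Answer: yes — both canonical forms are f(f(g(g(f(f(d) ∨ f(d))))))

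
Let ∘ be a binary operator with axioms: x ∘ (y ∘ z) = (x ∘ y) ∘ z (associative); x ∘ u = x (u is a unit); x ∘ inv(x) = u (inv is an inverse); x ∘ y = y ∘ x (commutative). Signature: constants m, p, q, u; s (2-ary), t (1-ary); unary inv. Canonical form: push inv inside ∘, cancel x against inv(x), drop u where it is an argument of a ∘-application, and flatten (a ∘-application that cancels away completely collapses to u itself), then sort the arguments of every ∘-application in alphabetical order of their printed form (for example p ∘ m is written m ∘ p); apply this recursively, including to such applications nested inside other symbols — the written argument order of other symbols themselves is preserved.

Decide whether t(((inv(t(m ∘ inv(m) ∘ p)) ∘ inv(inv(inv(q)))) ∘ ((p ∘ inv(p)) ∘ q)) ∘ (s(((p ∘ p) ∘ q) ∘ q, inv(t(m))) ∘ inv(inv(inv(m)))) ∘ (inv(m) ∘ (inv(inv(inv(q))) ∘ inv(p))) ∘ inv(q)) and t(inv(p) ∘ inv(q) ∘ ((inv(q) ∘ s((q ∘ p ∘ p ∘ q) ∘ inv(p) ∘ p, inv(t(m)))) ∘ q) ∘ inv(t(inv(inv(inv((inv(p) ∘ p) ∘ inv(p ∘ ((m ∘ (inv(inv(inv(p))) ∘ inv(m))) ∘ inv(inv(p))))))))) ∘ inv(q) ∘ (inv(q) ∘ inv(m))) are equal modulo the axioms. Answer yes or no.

Answer: no — t(inv(m) ∘ inv(m) ∘ inv(p) ∘ inv(q) ∘ inv(q) ∘ inv(t(p)) ∘ s(p ∘ p ∘ q ∘ q, inv(t(m)))) vs t(inv(m) ∘ inv(p) ∘ inv(q) ∘ inv(q) ∘ inv(q) ∘ inv(t(p)) ∘ s(p ∘ p ∘ q ∘ q, inv(t(m))))

Derivation:
Left:  t(((inv(t(m ∘ inv(m) ∘ p)) ∘ inv(inv(inv(q)))) ∘ ((p ∘ inv(p)) ∘ q)) ∘ (s(((p ∘ p) ∘ q) ∘ q, inv(t(m))) ∘ inv(inv(inv(m)))) ∘ (inv(m) ∘ (inv(inv(inv(q))) ∘ inv(p))) ∘ inv(q))
  Focus inside:  ((inv(t(m ∘ inv(m) ∘ p)) ∘ inv(inv(inv(q)))) ∘ ((p ∘ inv(p)) ∘ q)) ∘ (s(((p ∘ p) ∘ q) ∘ q, inv(t(m))) ∘ inv(inv(inv(m)))) ∘ (inv(m) ∘ (inv(inv(inv(q))) ∘ inv(p))) ∘ inv(q)
  Push inv inside:  distribute inv over ∘ and collapse double inv
  Collect:  inv(t(p)) ∘ inv(q) ∘ inv(q) ∘ inv(p) ∘ s(p ∘ p ∘ q ∘ q, inv(t(m))) ∘ inv(m) ∘ inv(m)
  Sort arguments:  inv(m) ∘ inv(m) ∘ inv(p) ∘ inv(q) ∘ inv(q) ∘ inv(t(p)) ∘ s(p ∘ p ∘ q ∘ q, inv(t(m)))
  Rebuild:  t(inv(m) ∘ inv(m) ∘ inv(p) ∘ inv(q) ∘ inv(q) ∘ inv(t(p)) ∘ s(p ∘ p ∘ q ∘ q, inv(t(m))))
Right:  t(inv(p) ∘ inv(q) ∘ ((inv(q) ∘ s((q ∘ p ∘ p ∘ q) ∘ inv(p) ∘ p, inv(t(m)))) ∘ q) ∘ inv(t(inv(inv(inv((inv(p) ∘ p) ∘ inv(p ∘ ((m ∘ (inv(inv(inv(p))) ∘ inv(m))) ∘ inv(inv(p))))))))) ∘ inv(q) ∘ (inv(q) ∘ inv(m)))
  Descend into:  inv(p) ∘ inv(q) ∘ ((inv(q) ∘ s((q ∘ p ∘ p ∘ q) ∘ inv(p) ∘ p, inv(t(m)))) ∘ q) ∘ inv(t(inv(inv(inv((inv(p) ∘ p) ∘ inv(p ∘ ((m ∘ (inv(inv(inv(p))) ∘ inv(m))) ∘ inv(inv(p))))))))) ∘ inv(q) ∘ (inv(q) ∘ inv(m))
  Push inv inside:  distribute inv over ∘ and collapse double inv
  Collect:  inv(p) ∘ inv(q) ∘ inv(q) ∘ inv(q) ∘ s(p ∘ p ∘ q ∘ q, inv(t(m))) ∘ inv(t(p)) ∘ inv(m)
  Sort arguments:  inv(m) ∘ inv(p) ∘ inv(q) ∘ inv(q) ∘ inv(q) ∘ inv(t(p)) ∘ s(p ∘ p ∘ q ∘ q, inv(t(m)))
  Reassemble:  t(inv(m) ∘ inv(p) ∘ inv(q) ∘ inv(q) ∘ inv(q) ∘ inv(t(p)) ∘ s(p ∘ p ∘ q ∘ q, inv(t(m))))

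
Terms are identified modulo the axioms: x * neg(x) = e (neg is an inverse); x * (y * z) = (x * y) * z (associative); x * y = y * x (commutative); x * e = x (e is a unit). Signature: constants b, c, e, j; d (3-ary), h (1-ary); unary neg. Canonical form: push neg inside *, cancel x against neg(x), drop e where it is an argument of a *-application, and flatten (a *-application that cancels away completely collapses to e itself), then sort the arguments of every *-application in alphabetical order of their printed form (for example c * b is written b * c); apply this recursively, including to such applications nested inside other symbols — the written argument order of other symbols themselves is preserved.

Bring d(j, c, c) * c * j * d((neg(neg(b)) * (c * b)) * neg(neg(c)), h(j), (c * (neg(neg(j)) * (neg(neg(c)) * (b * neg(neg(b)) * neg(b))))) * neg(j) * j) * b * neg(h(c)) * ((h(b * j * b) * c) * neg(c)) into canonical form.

Answer: b * c * d(b * b * c * c, h(j), b * c * c * j) * d(j, c, c) * h(b * b * j) * j * neg(h(c))

Derivation:
Push neg inside:  distribute neg over * and collapse double neg
Collect terms:  d(j, c, c) * c * j * d(b * b * c * c, h(j), b * c * c * j) * b * neg(h(c)) * h(b * b * j)
Order the arguments:  b * c * d(b * b * c * c, h(j), b * c * c * j) * d(j, c, c) * h(b * b * j) * j * neg(h(c))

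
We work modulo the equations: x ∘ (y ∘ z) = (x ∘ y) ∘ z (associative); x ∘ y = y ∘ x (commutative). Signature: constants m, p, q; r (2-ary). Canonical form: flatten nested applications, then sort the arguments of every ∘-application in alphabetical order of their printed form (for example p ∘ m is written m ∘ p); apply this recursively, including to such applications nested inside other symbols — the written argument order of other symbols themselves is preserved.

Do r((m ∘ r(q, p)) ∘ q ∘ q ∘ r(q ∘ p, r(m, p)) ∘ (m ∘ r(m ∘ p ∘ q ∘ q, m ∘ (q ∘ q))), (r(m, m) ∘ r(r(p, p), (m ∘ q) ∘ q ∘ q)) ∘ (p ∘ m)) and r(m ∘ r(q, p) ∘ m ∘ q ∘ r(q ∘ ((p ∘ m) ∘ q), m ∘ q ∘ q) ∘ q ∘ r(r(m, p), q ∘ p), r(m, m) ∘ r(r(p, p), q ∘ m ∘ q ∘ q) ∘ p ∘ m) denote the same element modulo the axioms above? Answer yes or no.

Answer: no — r(m ∘ m ∘ q ∘ q ∘ r(m ∘ p ∘ q ∘ q, m ∘ q ∘ q) ∘ r(p ∘ q, r(m, p)) ∘ r(q, p), m ∘ p ∘ r(m, m) ∘ r(r(p, p), m ∘ q ∘ q ∘ q)) vs r(m ∘ m ∘ q ∘ q ∘ r(m ∘ p ∘ q ∘ q, m ∘ q ∘ q) ∘ r(q, p) ∘ r(r(m, p), p ∘ q), m ∘ p ∘ r(m, m) ∘ r(r(p, p), m ∘ q ∘ q ∘ q))

Derivation:
Left:  r((m ∘ r(q, p)) ∘ q ∘ q ∘ r(q ∘ p, r(m, p)) ∘ (m ∘ r(m ∘ p ∘ q ∘ q, m ∘ (q ∘ q))), (r(m, m) ∘ r(r(p, p), (m ∘ q) ∘ q ∘ q)) ∘ (p ∘ m))
  Descend into:  (m ∘ r(q, p)) ∘ q ∘ q ∘ r(q ∘ p, r(m, p)) ∘ (m ∘ r(m ∘ p ∘ q ∘ q, m ∘ (q ∘ q)))
  Un-nest:  m ∘ r(q, p) ∘ q ∘ q ∘ r(q ∘ p, r(m, p)) ∘ m ∘ r(m ∘ p ∘ q ∘ q, m ∘ (q ∘ q))
  Canonicalize subterm:  r(q ∘ p, r(m, p))  →  r(p ∘ q, r(m, p))
  Simplify inside:  r(m ∘ p ∘ q ∘ q, m ∘ (q ∘ q))  →  r(m ∘ p ∘ q ∘ q, m ∘ q ∘ q)
  Order the arguments:  m ∘ m ∘ q ∘ q ∘ r(m ∘ p ∘ q ∘ q, m ∘ q ∘ q) ∘ r(p ∘ q, r(m, p)) ∘ r(q, p)
  Put back:  r(m ∘ m ∘ q ∘ q ∘ r(m ∘ p ∘ q ∘ q, m ∘ q ∘ q) ∘ r(p ∘ q, r(m, p)) ∘ r(q, p), m ∘ p ∘ r(m, m) ∘ r(r(p, p), m ∘ q ∘ q ∘ q))
Right:  r(m ∘ r(q, p) ∘ m ∘ q ∘ r(q ∘ ((p ∘ m) ∘ q), m ∘ q ∘ q) ∘ q ∘ r(r(m, p), q ∘ p), r(m, m) ∘ r(r(p, p), q ∘ m ∘ q ∘ q) ∘ p ∘ m)
  Descend into:  m ∘ r(q, p) ∘ m ∘ q ∘ r(q ∘ ((p ∘ m) ∘ q), m ∘ q ∘ q) ∘ q ∘ r(r(m, p), q ∘ p)
  Inside:  r(q ∘ ((p ∘ m) ∘ q), m ∘ q ∘ q)  →  r(m ∘ p ∘ q ∘ q, m ∘ q ∘ q)
  Inside:  r(r(m, p), q ∘ p)  →  r(r(m, p), p ∘ q)
  Sort:  m ∘ m ∘ q ∘ q ∘ r(m ∘ p ∘ q ∘ q, m ∘ q ∘ q) ∘ r(q, p) ∘ r(r(m, p), p ∘ q)
  Rebuild:  r(m ∘ m ∘ q ∘ q ∘ r(m ∘ p ∘ q ∘ q, m ∘ q ∘ q) ∘ r(q, p) ∘ r(r(m, p), p ∘ q), m ∘ p ∘ r(m, m) ∘ r(r(p, p), m ∘ q ∘ q ∘ q))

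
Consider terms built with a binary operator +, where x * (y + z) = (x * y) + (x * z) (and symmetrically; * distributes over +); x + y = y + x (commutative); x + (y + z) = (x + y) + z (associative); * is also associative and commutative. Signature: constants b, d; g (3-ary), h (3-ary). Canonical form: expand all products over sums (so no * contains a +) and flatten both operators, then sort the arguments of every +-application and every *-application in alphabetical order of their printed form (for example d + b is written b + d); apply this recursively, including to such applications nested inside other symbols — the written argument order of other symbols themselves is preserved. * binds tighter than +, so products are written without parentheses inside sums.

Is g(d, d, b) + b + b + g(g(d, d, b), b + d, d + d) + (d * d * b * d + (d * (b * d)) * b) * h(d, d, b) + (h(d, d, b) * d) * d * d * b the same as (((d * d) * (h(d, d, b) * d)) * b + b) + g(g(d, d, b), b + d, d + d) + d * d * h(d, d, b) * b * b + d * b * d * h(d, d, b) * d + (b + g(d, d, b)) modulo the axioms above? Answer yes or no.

Left:  g(d, d, b) + b + b + g(g(d, d, b), b + d, d + d) + (d * d * b * d + (d * (b * d)) * b) * h(d, d, b) + (h(d, d, b) * d) * d * d * b
  Expand:  g(d, d, b) + b + b + g(g(d, d, b), b + d, d + d) + b * d * d * d * h(d, d, b) + b * b * d * d * h(d, d, b) + b * d * d * d * h(d, d, b)
  Order the arguments:  b + b + b * b * d * d * h(d, d, b) + b * d * d * d * h(d, d, b) + b * d * d * d * h(d, d, b) + g(d, d, b) + g(g(d, d, b), b + d, d + d)
Right:  (((d * d) * (h(d, d, b) * d)) * b + b) + g(g(d, d, b), b + d, d + d) + d * d * h(d, d, b) * b * b + d * b * d * h(d, d, b) * d + (b + g(d, d, b))
  Merge nested applications:  b * d * d * d * h(d, d, b) + b + g(g(d, d, b), b + d, d + d) + b * b * d * d * h(d, d, b) + b * d * d * d * h(d, d, b) + b + g(d, d, b)
  Sort arguments:  b + b + b * b * d * d * h(d, d, b) + b * d * d * d * h(d, d, b) + b * d * d * d * h(d, d, b) + g(d, d, b) + g(g(d, d, b), b + d, d + d)

Answer: yes — both canonical forms are b + b + b * b * d * d * h(d, d, b) + b * d * d * d * h(d, d, b) + b * d * d * d * h(d, d, b) + g(d, d, b) + g(g(d, d, b), b + d, d + d)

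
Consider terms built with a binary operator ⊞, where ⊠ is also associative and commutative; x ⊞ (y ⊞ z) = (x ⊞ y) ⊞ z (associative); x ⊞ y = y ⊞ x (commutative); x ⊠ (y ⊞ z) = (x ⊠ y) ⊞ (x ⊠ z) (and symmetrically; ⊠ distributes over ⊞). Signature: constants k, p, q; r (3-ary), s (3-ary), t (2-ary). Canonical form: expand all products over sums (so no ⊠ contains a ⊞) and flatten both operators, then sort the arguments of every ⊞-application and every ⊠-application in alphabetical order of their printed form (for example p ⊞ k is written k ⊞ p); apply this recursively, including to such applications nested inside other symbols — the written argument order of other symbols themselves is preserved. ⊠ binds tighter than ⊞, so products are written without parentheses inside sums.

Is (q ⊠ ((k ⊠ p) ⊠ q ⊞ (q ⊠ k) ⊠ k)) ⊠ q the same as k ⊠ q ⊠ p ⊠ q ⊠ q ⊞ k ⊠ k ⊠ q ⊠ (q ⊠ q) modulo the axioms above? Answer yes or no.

Left:  (q ⊠ ((k ⊠ p) ⊠ q ⊞ (q ⊠ k) ⊠ k)) ⊠ q
  Expand products over sums:  k ⊠ p ⊠ q ⊠ q ⊠ q ⊞ k ⊠ k ⊠ q ⊠ q ⊠ q
  Sort arguments:  k ⊠ k ⊠ q ⊠ q ⊠ q ⊞ k ⊠ p ⊠ q ⊠ q ⊠ q
Right:  k ⊠ q ⊠ p ⊠ q ⊠ q ⊞ k ⊠ k ⊠ q ⊠ (q ⊠ q)
  Merge nested applications:  k ⊠ p ⊠ q ⊠ q ⊠ q ⊞ k ⊠ k ⊠ q ⊠ q ⊠ q
  Order the arguments:  k ⊠ k ⊠ q ⊠ q ⊠ q ⊞ k ⊠ p ⊠ q ⊠ q ⊠ q

Answer: yes — both canonical forms are k ⊠ k ⊠ q ⊠ q ⊠ q ⊞ k ⊠ p ⊠ q ⊠ q ⊠ q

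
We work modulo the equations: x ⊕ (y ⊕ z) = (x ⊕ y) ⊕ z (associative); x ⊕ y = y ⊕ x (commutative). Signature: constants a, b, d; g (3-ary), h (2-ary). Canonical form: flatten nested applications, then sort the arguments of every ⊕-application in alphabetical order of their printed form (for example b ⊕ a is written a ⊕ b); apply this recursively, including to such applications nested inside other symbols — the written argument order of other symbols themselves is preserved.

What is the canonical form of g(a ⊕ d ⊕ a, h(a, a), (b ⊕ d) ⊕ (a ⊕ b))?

Answer: g(a ⊕ a ⊕ d, h(a, a), a ⊕ b ⊕ b ⊕ d)

Derivation:
Work inside:  (b ⊕ d) ⊕ (a ⊕ b)
Un-nest:  b ⊕ d ⊕ a ⊕ b
Sort arguments:  a ⊕ b ⊕ b ⊕ d
Reassemble:  g(a ⊕ a ⊕ d, h(a, a), a ⊕ b ⊕ b ⊕ d)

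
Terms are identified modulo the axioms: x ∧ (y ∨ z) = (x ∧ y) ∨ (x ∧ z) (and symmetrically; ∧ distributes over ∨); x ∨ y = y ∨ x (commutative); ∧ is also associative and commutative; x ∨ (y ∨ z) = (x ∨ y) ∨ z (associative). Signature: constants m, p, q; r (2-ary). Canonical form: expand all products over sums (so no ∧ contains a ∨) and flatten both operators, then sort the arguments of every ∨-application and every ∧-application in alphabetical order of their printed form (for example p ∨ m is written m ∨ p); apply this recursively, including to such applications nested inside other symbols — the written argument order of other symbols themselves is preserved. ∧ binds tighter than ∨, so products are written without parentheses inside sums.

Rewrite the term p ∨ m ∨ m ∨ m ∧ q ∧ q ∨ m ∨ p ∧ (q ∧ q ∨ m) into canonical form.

Answer: m ∨ m ∨ m ∨ m ∧ p ∨ m ∧ q ∧ q ∨ p ∨ p ∧ q ∧ q

Derivation:
Expand products over sums:  p ∨ m ∨ m ∨ m ∧ q ∧ q ∨ m ∨ p ∧ q ∧ q ∨ m ∧ p
Order the arguments:  m ∨ m ∨ m ∨ m ∧ p ∨ m ∧ q ∧ q ∨ p ∨ p ∧ q ∧ q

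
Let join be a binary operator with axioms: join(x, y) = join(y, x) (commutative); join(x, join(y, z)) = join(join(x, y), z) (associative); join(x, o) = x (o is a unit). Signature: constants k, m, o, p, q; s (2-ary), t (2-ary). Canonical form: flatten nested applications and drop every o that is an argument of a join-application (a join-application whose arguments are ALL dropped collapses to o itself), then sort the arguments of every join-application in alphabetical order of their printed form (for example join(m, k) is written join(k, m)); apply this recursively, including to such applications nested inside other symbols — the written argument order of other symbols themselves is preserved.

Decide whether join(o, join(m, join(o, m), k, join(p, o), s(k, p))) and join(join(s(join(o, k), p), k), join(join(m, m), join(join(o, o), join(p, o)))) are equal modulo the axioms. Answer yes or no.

Left:  join(o, join(m, join(o, m), k, join(p, o), s(k, p)))
  Merge nested applications:  join(o, m, o, m, k, p, o, s(k, p))
  Unit:  drop o (×3)
  Sort arguments:  join(k, m, m, p, s(k, p))
Right:  join(join(s(join(o, k), p), k), join(join(m, m), join(join(o, o), join(p, o))))
  Flatten:  join(s(join(o, k), p), k, m, m, o, o, p, o)
  Simplify inside:  s(join(o, k), p)  →  s(k, p)
  Unit:  drop o (×3)
  Sort:  join(k, m, m, p, s(k, p))

Answer: yes — both canonical forms are join(k, m, m, p, s(k, p))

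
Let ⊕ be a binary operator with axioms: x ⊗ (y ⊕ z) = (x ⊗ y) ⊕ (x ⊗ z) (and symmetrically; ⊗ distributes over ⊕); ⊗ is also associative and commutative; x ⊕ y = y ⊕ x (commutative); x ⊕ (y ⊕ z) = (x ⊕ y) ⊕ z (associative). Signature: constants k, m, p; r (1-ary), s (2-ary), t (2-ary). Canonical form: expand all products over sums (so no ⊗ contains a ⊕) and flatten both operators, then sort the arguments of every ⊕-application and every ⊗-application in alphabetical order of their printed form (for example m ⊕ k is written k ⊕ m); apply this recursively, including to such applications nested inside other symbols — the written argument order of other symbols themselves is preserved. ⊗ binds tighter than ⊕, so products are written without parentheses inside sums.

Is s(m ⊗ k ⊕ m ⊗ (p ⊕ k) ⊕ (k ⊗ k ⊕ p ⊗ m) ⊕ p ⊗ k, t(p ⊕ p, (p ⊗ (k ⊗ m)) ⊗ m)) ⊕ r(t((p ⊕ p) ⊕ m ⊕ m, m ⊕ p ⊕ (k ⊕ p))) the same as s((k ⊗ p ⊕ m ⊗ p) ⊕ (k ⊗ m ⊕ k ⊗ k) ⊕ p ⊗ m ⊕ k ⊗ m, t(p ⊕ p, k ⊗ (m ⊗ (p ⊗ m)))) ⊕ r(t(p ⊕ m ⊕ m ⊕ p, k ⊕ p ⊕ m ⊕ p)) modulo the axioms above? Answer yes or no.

Left:  s(m ⊗ k ⊕ m ⊗ (p ⊕ k) ⊕ (k ⊗ k ⊕ p ⊗ m) ⊕ p ⊗ k, t(p ⊕ p, (p ⊗ (k ⊗ m)) ⊗ m)) ⊕ r(t((p ⊕ p) ⊕ m ⊕ m, m ⊕ p ⊕ (k ⊕ p)))
  Expand products over sums:  s(k ⊗ k ⊕ k ⊗ m ⊕ k ⊗ m ⊕ k ⊗ p ⊕ m ⊗ p ⊕ m ⊗ p, t(p ⊕ p, k ⊗ m ⊗ m ⊗ p)) ⊕ r(t(m ⊕ m ⊕ p ⊕ p, k ⊕ m ⊕ p ⊕ p))
  Order the arguments:  r(t(m ⊕ m ⊕ p ⊕ p, k ⊕ m ⊕ p ⊕ p)) ⊕ s(k ⊗ k ⊕ k ⊗ m ⊕ k ⊗ m ⊕ k ⊗ p ⊕ m ⊗ p ⊕ m ⊗ p, t(p ⊕ p, k ⊗ m ⊗ m ⊗ p))
Right:  s((k ⊗ p ⊕ m ⊗ p) ⊕ (k ⊗ m ⊕ k ⊗ k) ⊕ p ⊗ m ⊕ k ⊗ m, t(p ⊕ p, k ⊗ (m ⊗ (p ⊗ m)))) ⊕ r(t(p ⊕ m ⊕ m ⊕ p, k ⊕ p ⊕ m ⊕ p))
  Flatten:  s(k ⊗ k ⊕ k ⊗ m ⊕ k ⊗ m ⊕ k ⊗ p ⊕ m ⊗ p ⊕ m ⊗ p, t(p ⊕ p, k ⊗ m ⊗ m ⊗ p)) ⊕ r(t(m ⊕ m ⊕ p ⊕ p, k ⊕ m ⊕ p ⊕ p))
  Sort arguments:  r(t(m ⊕ m ⊕ p ⊕ p, k ⊕ m ⊕ p ⊕ p)) ⊕ s(k ⊗ k ⊕ k ⊗ m ⊕ k ⊗ m ⊕ k ⊗ p ⊕ m ⊗ p ⊕ m ⊗ p, t(p ⊕ p, k ⊗ m ⊗ m ⊗ p))

Answer: yes — both canonical forms are r(t(m ⊕ m ⊕ p ⊕ p, k ⊕ m ⊕ p ⊕ p)) ⊕ s(k ⊗ k ⊕ k ⊗ m ⊕ k ⊗ m ⊕ k ⊗ p ⊕ m ⊗ p ⊕ m ⊗ p, t(p ⊕ p, k ⊗ m ⊗ m ⊗ p))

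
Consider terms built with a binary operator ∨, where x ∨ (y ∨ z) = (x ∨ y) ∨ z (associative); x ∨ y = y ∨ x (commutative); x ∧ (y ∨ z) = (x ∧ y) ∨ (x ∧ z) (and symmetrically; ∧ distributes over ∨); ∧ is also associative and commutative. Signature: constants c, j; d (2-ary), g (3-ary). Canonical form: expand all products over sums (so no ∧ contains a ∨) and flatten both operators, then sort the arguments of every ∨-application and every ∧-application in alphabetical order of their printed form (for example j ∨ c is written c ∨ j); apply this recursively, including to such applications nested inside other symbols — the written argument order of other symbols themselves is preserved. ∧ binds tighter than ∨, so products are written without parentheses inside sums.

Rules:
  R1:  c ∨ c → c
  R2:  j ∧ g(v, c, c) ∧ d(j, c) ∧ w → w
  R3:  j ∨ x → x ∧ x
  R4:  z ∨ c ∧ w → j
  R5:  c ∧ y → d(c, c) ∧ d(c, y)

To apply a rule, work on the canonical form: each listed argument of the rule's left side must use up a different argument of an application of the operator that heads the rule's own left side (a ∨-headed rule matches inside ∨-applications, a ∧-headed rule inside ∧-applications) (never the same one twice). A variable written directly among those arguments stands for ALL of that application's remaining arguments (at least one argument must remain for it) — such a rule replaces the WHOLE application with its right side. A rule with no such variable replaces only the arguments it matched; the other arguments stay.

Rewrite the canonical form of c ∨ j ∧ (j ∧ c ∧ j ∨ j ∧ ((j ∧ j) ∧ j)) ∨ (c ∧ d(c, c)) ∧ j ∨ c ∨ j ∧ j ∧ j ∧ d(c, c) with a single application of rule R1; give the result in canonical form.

Answer: c ∨ c ∧ d(c, c) ∧ j ∨ c ∧ j ∧ j ∧ j ∨ d(c, c) ∧ j ∧ j ∧ j ∨ j ∧ j ∧ j ∧ j ∧ j

Derivation:
Canonical form:  c ∨ c ∨ c ∧ d(c, c) ∧ j ∨ c ∧ j ∧ j ∧ j ∨ d(c, c) ∧ j ∧ j ∧ j ∨ j ∧ j ∧ j ∧ j ∧ j
Apply R1:  consuming c, c
Giving:  c ∨ c ∧ d(c, c) ∧ j ∨ c ∧ j ∧ j ∧ j ∨ d(c, c) ∧ j ∧ j ∧ j ∨ j ∧ j ∧ j ∧ j ∧ j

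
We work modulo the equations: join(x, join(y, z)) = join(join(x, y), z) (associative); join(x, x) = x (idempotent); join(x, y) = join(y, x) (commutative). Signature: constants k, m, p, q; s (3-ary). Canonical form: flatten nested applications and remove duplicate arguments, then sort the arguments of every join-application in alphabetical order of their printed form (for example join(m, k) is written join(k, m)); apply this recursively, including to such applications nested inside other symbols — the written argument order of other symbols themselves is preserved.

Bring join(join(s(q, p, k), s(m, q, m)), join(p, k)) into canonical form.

Merge nested applications:  join(s(q, p, k), s(m, q, m), p, k)
Order the arguments:  join(k, p, s(m, q, m), s(q, p, k))

Answer: join(k, p, s(m, q, m), s(q, p, k))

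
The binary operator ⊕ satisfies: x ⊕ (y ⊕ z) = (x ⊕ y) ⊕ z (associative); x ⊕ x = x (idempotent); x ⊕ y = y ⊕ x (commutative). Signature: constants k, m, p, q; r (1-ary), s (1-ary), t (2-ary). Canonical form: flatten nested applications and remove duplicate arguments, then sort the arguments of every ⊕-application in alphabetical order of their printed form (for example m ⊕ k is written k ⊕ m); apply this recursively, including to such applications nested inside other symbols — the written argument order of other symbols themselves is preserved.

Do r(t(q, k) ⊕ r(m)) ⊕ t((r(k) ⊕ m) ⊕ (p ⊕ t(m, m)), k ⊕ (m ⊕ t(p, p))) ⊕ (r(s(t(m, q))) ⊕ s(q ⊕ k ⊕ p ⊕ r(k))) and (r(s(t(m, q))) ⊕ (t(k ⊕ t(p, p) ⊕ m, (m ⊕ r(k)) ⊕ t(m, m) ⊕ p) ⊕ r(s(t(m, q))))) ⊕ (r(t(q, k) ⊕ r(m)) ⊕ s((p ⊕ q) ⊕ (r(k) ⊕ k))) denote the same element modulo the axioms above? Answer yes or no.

Answer: no — r(r(m) ⊕ t(q, k)) ⊕ r(s(t(m, q))) ⊕ s(k ⊕ p ⊕ q ⊕ r(k)) ⊕ t(m ⊕ p ⊕ r(k) ⊕ t(m, m), k ⊕ m ⊕ t(p, p)) vs r(r(m) ⊕ t(q, k)) ⊕ r(s(t(m, q))) ⊕ s(k ⊕ p ⊕ q ⊕ r(k)) ⊕ t(k ⊕ m ⊕ t(p, p), m ⊕ p ⊕ r(k) ⊕ t(m, m))

Derivation:
Left:  r(t(q, k) ⊕ r(m)) ⊕ t((r(k) ⊕ m) ⊕ (p ⊕ t(m, m)), k ⊕ (m ⊕ t(p, p))) ⊕ (r(s(t(m, q))) ⊕ s(q ⊕ k ⊕ p ⊕ r(k)))
  Flatten:  r(t(q, k) ⊕ r(m)) ⊕ t((r(k) ⊕ m) ⊕ (p ⊕ t(m, m)), k ⊕ (m ⊕ t(p, p))) ⊕ r(s(t(m, q))) ⊕ s(q ⊕ k ⊕ p ⊕ r(k))
  Canonicalize subterm:  r(t(q, k) ⊕ r(m))  →  r(r(m) ⊕ t(q, k))
  Simplify inside:  t((r(k) ⊕ m) ⊕ (p ⊕ t(m, m)), k ⊕ (m ⊕ t(p, p)))  →  t(m ⊕ p ⊕ r(k) ⊕ t(m, m), k ⊕ m ⊕ t(p, p))
  Canonicalize subterm:  s(q ⊕ k ⊕ p ⊕ r(k))  →  s(k ⊕ p ⊕ q ⊕ r(k))
  Sort:  r(r(m) ⊕ t(q, k)) ⊕ r(s(t(m, q))) ⊕ s(k ⊕ p ⊕ q ⊕ r(k)) ⊕ t(m ⊕ p ⊕ r(k) ⊕ t(m, m), k ⊕ m ⊕ t(p, p))
Right:  (r(s(t(m, q))) ⊕ (t(k ⊕ t(p, p) ⊕ m, (m ⊕ r(k)) ⊕ t(m, m) ⊕ p) ⊕ r(s(t(m, q))))) ⊕ (r(t(q, k) ⊕ r(m)) ⊕ s((p ⊕ q) ⊕ (r(k) ⊕ k)))
  Flatten:  r(s(t(m, q))) ⊕ t(k ⊕ t(p, p) ⊕ m, (m ⊕ r(k)) ⊕ t(m, m) ⊕ p) ⊕ r(s(t(m, q))) ⊕ r(t(q, k) ⊕ r(m)) ⊕ s((p ⊕ q) ⊕ (r(k) ⊕ k))
  Canonicalize subterm:  t(k ⊕ t(p, p) ⊕ m, (m ⊕ r(k)) ⊕ t(m, m) ⊕ p)  →  t(k ⊕ m ⊕ t(p, p), m ⊕ p ⊕ r(k) ⊕ t(m, m))
  Simplify inside:  r(t(q, k) ⊕ r(m))  →  r(r(m) ⊕ t(q, k))
  Simplify inside:  s((p ⊕ q) ⊕ (r(k) ⊕ k))  →  s(k ⊕ p ⊕ q ⊕ r(k))
  Drop duplicates:  drop duplicate r(s(t(m, q)))
  Order the arguments:  r(r(m) ⊕ t(q, k)) ⊕ r(s(t(m, q))) ⊕ s(k ⊕ p ⊕ q ⊕ r(k)) ⊕ t(k ⊕ m ⊕ t(p, p), m ⊕ p ⊕ r(k) ⊕ t(m, m))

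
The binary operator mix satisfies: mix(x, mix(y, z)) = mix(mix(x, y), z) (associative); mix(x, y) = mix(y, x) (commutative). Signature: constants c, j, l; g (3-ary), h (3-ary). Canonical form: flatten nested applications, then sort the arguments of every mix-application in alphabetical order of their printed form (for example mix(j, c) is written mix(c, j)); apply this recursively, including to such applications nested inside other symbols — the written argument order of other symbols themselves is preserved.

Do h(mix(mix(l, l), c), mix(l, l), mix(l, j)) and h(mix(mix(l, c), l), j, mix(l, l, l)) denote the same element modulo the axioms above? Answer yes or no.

Answer: no — h(mix(c, l, l), mix(l, l), mix(j, l)) vs h(mix(c, l, l), j, mix(l, l, l))

Derivation:
Left:  h(mix(mix(l, l), c), mix(l, l), mix(l, j))
  Work inside:  mix(mix(l, l), c)
  Un-nest:  mix(l, l, c)
  Sort arguments:  mix(c, l, l)
  Put back:  h(mix(c, l, l), mix(l, l), mix(j, l))
Right:  h(mix(mix(l, c), l), j, mix(l, l, l))
  Work inside:  mix(mix(l, c), l)
  Flatten:  mix(l, c, l)
  Order the arguments:  mix(c, l, l)
  Reassemble:  h(mix(c, l, l), j, mix(l, l, l))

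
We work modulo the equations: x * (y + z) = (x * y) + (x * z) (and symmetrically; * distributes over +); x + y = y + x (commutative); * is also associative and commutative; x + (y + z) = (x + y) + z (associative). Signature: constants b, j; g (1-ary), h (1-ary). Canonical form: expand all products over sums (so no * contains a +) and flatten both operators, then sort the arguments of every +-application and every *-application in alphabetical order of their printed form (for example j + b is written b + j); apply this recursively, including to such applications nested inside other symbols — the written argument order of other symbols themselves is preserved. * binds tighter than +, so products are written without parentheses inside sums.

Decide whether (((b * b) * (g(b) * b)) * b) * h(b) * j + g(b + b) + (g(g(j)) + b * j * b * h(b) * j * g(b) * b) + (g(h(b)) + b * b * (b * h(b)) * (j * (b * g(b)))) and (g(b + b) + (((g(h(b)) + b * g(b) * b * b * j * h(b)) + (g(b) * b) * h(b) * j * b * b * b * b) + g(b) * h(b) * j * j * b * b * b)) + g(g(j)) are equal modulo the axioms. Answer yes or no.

Answer: no — b * b * b * b * g(b) * h(b) * j + b * b * b * b * g(b) * h(b) * j + b * b * b * g(b) * h(b) * j * j + g(b + b) + g(g(j)) + g(h(b)) vs b * b * b * b * b * g(b) * h(b) * j + b * b * b * g(b) * h(b) * j + b * b * b * g(b) * h(b) * j * j + g(b + b) + g(g(j)) + g(h(b))

Derivation:
Left:  (((b * b) * (g(b) * b)) * b) * h(b) * j + g(b + b) + (g(g(j)) + b * j * b * h(b) * j * g(b) * b) + (g(h(b)) + b * b * (b * h(b)) * (j * (b * g(b))))
  Flatten:  b * b * b * b * g(b) * h(b) * j + g(b + b) + g(g(j)) + b * b * b * g(b) * h(b) * j * j + g(h(b)) + b * b * b * b * g(b) * h(b) * j
  Sort arguments:  b * b * b * b * g(b) * h(b) * j + b * b * b * b * g(b) * h(b) * j + b * b * b * g(b) * h(b) * j * j + g(b + b) + g(g(j)) + g(h(b))
Right:  (g(b + b) + (((g(h(b)) + b * g(b) * b * b * j * h(b)) + (g(b) * b) * h(b) * j * b * b * b * b) + g(b) * h(b) * j * j * b * b * b)) + g(g(j))
  Flatten:  g(b + b) + g(h(b)) + b * b * b * g(b) * h(b) * j + b * b * b * b * b * g(b) * h(b) * j + b * b * b * g(b) * h(b) * j * j + g(g(j))
  Order the arguments:  b * b * b * b * b * g(b) * h(b) * j + b * b * b * g(b) * h(b) * j + b * b * b * g(b) * h(b) * j * j + g(b + b) + g(g(j)) + g(h(b))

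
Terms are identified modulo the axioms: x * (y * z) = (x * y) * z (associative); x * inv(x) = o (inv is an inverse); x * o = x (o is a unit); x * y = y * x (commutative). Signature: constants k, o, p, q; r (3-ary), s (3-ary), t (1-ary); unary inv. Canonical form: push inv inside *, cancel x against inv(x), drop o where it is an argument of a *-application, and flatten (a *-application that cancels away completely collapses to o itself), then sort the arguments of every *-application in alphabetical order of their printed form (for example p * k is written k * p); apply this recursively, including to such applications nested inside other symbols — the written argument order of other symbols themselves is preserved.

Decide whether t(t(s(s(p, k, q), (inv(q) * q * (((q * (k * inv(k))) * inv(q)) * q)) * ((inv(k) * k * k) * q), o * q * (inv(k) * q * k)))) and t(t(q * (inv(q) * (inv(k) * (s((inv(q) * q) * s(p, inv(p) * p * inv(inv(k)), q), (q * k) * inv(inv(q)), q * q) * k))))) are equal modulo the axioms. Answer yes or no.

Left:  t(t(s(s(p, k, q), (inv(q) * q * (((q * (k * inv(k))) * inv(q)) * q)) * ((inv(k) * k * k) * q), o * q * (inv(k) * q * k))))
  Descend into:  (inv(q) * q * (((q * (k * inv(k))) * inv(q)) * q)) * ((inv(k) * k * k) * q)
  Combine occurrences:  q * q * k
  Sort:  k * q * q
  Put back:  t(t(s(s(p, k, q), k * q * q, q * q)))
Right:  t(t(q * (inv(q) * (inv(k) * (s((inv(q) * q) * s(p, inv(p) * p * inv(inv(k)), q), (q * k) * inv(inv(q)), q * q) * k)))))
  Descend into:  q * (inv(q) * (inv(k) * (s((inv(q) * q) * s(p, inv(p) * p * inv(inv(k)), q), (q * k) * inv(inv(q)), q * q) * k)))
  Push inv inside:  distribute inv over * and collapse double inv
  Inverses cancel:  q cancels; k cancels
  Collect:  s(s(p, k, q), k * q * q, q * q)
  Rebuild:  t(t(s(s(p, k, q), k * q * q, q * q)))

Answer: yes — both canonical forms are t(t(s(s(p, k, q), k * q * q, q * q)))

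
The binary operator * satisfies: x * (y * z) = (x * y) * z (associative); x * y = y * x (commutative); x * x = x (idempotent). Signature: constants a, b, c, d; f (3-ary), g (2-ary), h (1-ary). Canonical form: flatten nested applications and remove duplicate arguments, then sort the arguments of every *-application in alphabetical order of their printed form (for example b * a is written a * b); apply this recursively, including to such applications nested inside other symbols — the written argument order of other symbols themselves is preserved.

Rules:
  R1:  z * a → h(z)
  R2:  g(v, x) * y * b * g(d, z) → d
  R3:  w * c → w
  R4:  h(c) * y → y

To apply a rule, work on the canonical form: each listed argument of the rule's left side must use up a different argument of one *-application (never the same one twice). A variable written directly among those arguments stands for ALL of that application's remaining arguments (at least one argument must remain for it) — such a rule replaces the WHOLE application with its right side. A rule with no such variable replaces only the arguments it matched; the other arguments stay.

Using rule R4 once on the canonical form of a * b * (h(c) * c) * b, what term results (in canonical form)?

Canonical form:  a * b * c * h(c)
Match R4:  consume h(c);  y := a * b * c
The variable takes the whole remainder — replace the entire application.
Result:  a * b * c

Answer: a * b * c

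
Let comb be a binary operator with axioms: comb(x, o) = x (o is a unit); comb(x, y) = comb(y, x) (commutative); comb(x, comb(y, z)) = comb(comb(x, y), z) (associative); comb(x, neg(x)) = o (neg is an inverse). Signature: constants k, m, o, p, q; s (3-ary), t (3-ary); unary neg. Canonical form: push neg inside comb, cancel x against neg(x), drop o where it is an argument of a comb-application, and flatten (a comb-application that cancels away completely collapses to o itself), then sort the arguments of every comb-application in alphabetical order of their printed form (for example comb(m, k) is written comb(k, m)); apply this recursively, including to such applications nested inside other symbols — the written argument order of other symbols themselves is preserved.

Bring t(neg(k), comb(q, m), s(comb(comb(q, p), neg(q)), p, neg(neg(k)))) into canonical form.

Answer: t(neg(k), comb(m, q), s(p, p, k))

Derivation:
Focus inside:  comb(comb(q, p), neg(q))
Cancel:  q cancels
Collect:  p
Put back:  t(neg(k), comb(m, q), s(p, p, k))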